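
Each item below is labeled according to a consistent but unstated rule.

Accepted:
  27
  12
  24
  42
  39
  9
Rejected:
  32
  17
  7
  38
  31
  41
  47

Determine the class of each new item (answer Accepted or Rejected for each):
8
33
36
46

The common property of the 'Accepted' items is: multiple of 3. No 'Rejected' item has it.
8 → 8 = 3·2 + 2 → Rejected.
33 → 33 = 3·11 → Accepted.
36 → 36 = 3·12 → Accepted.
46 → 46 = 3·15 + 1 → Rejected.

Rejected, Accepted, Accepted, Rejected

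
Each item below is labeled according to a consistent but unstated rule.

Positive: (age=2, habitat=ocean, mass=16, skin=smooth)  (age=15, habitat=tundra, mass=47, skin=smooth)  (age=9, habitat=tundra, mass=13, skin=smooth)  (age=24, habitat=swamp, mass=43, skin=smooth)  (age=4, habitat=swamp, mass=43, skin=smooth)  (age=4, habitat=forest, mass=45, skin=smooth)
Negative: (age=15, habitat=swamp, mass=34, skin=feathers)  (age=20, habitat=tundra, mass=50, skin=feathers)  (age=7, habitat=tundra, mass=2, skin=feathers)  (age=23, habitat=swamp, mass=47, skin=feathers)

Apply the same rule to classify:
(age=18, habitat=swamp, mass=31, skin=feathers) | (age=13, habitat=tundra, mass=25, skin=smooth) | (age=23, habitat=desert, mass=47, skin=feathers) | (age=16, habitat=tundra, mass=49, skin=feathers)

Negative, Positive, Negative, Negative

One predicate separates the groups cleanly: skin is smooth.
(age=18, habitat=swamp, mass=31, skin=feathers): skin is feathers — does not satisfy this, so Negative. (age=13, habitat=tundra, mass=25, skin=smooth): skin is smooth — matches, so Positive. (age=23, habitat=desert, mass=47, skin=feathers): skin is feathers — does not satisfy this, so Negative. (age=16, habitat=tundra, mass=49, skin=feathers): skin is feathers — does not satisfy this, so Negative.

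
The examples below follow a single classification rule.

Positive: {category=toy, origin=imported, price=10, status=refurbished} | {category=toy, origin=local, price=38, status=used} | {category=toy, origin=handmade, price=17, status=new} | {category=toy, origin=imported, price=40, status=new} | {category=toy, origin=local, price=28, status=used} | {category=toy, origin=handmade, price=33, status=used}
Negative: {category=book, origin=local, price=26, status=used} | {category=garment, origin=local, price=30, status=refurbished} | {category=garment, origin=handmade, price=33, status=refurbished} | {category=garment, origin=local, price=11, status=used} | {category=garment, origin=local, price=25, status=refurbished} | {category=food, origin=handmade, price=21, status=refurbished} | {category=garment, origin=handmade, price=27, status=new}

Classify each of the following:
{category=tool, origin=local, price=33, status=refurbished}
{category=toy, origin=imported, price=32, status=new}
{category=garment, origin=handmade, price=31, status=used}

Negative, Positive, Negative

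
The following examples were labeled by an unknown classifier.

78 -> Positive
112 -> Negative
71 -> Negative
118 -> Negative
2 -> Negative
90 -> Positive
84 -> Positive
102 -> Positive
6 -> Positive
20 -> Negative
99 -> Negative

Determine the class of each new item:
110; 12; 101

Negative, Positive, Negative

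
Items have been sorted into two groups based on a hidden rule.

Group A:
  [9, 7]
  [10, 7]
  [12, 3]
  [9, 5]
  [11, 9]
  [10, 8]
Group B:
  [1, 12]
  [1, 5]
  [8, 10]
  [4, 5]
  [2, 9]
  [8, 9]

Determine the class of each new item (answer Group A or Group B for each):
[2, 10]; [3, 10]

The pattern is that an item is 'Group A' exactly when: first > second.
Group B: [2, 10], since 2 < 10. Group B: [3, 10], since 3 < 10.

Group B, Group B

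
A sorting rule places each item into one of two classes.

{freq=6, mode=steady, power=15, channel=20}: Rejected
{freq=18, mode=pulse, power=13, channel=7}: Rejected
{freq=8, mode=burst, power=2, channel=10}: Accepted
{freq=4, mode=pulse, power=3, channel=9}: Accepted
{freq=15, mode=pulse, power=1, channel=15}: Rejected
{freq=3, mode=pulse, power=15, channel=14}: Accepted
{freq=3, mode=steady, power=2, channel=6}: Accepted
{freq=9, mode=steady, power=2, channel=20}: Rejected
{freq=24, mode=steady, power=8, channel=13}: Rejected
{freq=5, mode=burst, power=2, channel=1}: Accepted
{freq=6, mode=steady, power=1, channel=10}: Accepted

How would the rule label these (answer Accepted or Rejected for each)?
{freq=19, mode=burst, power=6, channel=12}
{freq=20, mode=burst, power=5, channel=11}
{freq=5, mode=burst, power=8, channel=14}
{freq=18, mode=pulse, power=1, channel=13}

Rejected, Rejected, Accepted, Rejected

The pattern is that an item is 'Accepted' exactly when: freq ≤ 8 AND channel ≤ 14.
{freq=19, mode=burst, power=6, channel=12}: freq = 19, channel = 12, fails the rule → Rejected. {freq=20, mode=burst, power=5, channel=11}: freq = 20, channel = 11, fails the rule → Rejected. {freq=5, mode=burst, power=8, channel=14}: freq = 5, channel = 14, passes → Accepted. {freq=18, mode=pulse, power=1, channel=13}: freq = 18, channel = 13, fails the rule → Rejected.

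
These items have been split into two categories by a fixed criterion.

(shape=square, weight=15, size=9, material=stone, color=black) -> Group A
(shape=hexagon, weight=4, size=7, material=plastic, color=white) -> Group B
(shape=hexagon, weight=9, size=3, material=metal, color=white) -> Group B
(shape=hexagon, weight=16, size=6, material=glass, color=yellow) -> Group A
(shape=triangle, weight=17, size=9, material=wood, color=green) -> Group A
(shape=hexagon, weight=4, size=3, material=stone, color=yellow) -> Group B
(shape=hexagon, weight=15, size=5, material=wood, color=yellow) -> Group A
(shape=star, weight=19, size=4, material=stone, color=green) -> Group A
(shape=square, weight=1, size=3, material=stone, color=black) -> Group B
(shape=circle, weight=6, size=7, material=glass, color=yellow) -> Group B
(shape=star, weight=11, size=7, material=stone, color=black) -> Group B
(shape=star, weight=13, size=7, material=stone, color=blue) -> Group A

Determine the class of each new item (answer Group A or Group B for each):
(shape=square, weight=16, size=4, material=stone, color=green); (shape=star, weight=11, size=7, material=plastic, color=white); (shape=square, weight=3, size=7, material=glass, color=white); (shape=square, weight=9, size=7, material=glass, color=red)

Every 'Group A' example satisfies: weight ≥ 13. None of the 'Group B' examples do.

Group A, Group B, Group B, Group B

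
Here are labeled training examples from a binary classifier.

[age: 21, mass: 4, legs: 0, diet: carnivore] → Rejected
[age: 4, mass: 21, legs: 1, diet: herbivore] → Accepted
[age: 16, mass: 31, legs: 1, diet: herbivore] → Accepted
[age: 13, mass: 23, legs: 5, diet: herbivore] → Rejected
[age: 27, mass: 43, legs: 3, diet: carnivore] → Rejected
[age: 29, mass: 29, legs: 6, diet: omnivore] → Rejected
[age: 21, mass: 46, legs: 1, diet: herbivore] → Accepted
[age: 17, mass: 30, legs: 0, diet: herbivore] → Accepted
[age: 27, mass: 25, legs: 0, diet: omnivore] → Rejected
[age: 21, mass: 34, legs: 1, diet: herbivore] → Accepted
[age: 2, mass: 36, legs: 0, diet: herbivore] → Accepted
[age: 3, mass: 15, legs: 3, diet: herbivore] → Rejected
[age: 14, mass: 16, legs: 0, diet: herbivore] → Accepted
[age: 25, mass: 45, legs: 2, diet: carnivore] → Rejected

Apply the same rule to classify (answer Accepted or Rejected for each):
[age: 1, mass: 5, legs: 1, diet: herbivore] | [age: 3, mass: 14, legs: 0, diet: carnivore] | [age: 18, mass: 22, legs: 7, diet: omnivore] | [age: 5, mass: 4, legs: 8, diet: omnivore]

Accepted, Rejected, Rejected, Rejected

The common property of the 'Accepted' items is: diet is herbivore AND legs ≤ 1. No 'Rejected' item has it.
[age: 1, mass: 5, legs: 1, diet: herbivore] → diet is herbivore, legs = 1 → Accepted. [age: 3, mass: 14, legs: 0, diet: carnivore] → diet is carnivore, legs = 0 → Rejected. [age: 18, mass: 22, legs: 7, diet: omnivore] → diet is omnivore, legs = 7 → Rejected. [age: 5, mass: 4, legs: 8, diet: omnivore] → diet is omnivore, legs = 8 → Rejected.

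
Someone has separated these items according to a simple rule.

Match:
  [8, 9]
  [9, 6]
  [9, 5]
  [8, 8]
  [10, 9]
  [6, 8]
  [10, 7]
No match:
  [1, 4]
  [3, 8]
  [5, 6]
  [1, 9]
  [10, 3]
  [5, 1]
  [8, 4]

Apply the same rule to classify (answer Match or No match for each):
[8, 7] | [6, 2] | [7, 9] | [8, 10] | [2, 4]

Match, No match, Match, Match, No match

A rule that fits every label: sum ≥ 14 — true of each 'Match' example, false of each 'No match' one.
[8, 7]: 8+7 = 15 — has this property, so Match.
[6, 2]: 6+2 = 8 — does not pass, so No match.
[7, 9]: 7+9 = 16 — has this property, so Match.
[8, 10]: 8+10 = 18 — has this property, so Match.
[2, 4]: 2+4 = 6 — does not pass, so No match.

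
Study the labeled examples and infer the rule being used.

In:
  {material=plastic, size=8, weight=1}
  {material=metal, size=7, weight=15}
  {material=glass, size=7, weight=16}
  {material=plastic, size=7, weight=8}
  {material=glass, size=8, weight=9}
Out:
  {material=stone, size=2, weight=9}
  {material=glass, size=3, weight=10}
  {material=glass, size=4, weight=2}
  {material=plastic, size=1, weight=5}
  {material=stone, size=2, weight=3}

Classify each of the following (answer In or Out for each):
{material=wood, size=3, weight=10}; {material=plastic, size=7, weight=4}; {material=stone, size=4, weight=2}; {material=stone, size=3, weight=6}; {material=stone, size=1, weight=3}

All 'In' examples share one property — size ≥ 7 — and every 'Out' example lacks it.
{material=wood, size=3, weight=10}: size = 3, fails the rule → Out.
{material=plastic, size=7, weight=4}: size = 7, matches → In.
{material=stone, size=4, weight=2}: size = 4, fails the rule → Out.
{material=stone, size=3, weight=6}: size = 3, fails the rule → Out.
{material=stone, size=1, weight=3}: size = 1, fails the rule → Out.

Out, In, Out, Out, Out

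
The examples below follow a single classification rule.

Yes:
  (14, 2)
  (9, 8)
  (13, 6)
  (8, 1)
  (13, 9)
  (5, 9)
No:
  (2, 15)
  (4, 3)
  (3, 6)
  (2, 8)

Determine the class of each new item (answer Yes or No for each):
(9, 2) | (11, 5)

The common property of the 'Yes' items is: first ≥ 5. No 'No' item has it.

Yes, Yes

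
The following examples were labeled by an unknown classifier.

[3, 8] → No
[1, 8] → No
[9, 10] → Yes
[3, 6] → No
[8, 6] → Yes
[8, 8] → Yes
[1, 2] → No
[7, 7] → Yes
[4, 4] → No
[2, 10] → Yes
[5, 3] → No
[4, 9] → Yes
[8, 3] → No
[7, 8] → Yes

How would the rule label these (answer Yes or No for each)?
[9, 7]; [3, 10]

Yes, Yes

The distinguishing property — sum ≥ 12 — holds for all the 'Yes' cases and none of the 'No' cases.
[9, 7]: 9+7 = 16, checks out → Yes.
[3, 10]: 3+10 = 13, checks out → Yes.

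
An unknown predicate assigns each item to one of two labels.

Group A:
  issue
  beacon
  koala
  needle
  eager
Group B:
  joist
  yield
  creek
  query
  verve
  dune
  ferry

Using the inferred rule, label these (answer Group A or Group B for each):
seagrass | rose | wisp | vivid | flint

Group A, Group B, Group B, Group B, Group B

One predicate separates the groups cleanly: has ≥ 3 vowels.
seagrass: Group A (3 vowels). rose: Group B (2 vowels). wisp: Group B (1 vowel). vivid: Group B (2 vowels). flint: Group B (1 vowel).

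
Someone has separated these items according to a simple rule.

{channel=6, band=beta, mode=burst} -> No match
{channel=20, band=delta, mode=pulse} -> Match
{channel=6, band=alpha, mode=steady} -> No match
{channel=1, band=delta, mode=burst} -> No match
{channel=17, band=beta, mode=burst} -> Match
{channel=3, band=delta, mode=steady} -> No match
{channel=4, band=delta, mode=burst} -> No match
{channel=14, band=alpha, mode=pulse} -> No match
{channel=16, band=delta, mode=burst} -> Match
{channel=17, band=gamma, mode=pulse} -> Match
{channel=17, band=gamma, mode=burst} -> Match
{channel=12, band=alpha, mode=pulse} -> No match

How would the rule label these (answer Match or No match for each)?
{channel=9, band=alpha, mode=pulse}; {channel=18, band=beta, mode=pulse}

All 'Match' examples share one property — channel ≥ 16 — and every 'No match' example lacks it.
{channel=9, band=alpha, mode=pulse} → channel = 9 → No match. {channel=18, band=beta, mode=pulse} → channel = 18 → Match.

No match, Match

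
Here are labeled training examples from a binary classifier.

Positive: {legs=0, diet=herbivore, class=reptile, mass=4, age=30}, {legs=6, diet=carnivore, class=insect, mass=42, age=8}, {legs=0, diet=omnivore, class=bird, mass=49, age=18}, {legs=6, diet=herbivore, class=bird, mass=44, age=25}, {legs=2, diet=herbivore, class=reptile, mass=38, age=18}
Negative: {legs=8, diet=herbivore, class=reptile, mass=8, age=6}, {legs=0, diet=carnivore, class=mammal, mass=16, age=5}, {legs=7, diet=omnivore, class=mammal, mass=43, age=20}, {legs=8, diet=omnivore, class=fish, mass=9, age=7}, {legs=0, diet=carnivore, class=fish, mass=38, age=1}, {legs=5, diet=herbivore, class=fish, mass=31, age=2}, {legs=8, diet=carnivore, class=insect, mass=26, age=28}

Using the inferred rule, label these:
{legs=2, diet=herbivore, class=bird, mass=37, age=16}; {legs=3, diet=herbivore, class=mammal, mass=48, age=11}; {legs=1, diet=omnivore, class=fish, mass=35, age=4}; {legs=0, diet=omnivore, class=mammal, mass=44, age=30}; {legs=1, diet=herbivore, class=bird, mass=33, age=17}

Positive, Positive, Negative, Positive, Positive

Every 'Positive' example satisfies: age ≥ 6 AND legs ≤ 6. None of the 'Negative' examples do.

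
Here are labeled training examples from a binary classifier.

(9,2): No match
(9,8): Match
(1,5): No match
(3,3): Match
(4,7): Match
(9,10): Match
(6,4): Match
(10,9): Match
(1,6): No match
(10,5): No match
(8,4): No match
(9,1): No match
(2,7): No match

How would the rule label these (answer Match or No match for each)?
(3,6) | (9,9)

Match, Match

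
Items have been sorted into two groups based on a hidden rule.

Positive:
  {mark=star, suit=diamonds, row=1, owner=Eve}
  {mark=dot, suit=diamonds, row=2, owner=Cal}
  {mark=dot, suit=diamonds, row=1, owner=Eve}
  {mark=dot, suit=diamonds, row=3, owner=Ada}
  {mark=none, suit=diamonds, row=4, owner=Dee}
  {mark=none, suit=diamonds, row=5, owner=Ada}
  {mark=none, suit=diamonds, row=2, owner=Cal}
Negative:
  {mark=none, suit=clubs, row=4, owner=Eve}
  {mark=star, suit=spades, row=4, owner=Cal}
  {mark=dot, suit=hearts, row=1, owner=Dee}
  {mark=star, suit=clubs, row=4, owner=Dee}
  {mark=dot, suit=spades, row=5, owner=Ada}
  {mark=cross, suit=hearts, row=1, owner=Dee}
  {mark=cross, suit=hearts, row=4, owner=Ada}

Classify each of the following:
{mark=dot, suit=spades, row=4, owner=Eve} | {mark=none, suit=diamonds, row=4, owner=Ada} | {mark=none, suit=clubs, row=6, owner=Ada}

Negative, Positive, Negative

Comparing the two groups points to one rule — suit is diamonds.
{mark=dot, suit=spades, row=4, owner=Eve}: suit is spades — lacks this property, so Negative.
{mark=none, suit=diamonds, row=4, owner=Ada}: suit is diamonds — checks out, so Positive.
{mark=none, suit=clubs, row=6, owner=Ada}: suit is clubs — lacks this property, so Negative.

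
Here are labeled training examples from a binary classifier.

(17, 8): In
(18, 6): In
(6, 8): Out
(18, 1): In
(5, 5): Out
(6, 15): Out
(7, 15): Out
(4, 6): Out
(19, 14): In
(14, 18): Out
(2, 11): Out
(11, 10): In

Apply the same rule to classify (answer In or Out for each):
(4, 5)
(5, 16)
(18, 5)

Out, Out, In

The common property of the 'In' items is: first > second. No 'Out' item has it.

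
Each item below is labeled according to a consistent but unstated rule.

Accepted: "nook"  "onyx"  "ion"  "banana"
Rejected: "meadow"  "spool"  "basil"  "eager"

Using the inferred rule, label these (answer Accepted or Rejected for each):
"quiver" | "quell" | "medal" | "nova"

Rejected, Rejected, Rejected, Accepted

The common property of the 'Accepted' items is: contains 'n'. No 'Rejected' item has it.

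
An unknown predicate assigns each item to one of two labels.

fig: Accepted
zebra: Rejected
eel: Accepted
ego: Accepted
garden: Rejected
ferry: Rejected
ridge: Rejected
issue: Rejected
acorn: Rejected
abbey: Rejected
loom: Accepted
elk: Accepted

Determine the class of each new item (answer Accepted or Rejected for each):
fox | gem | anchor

Accepted, Accepted, Rejected

Rule: length ≤ 4. This holds for each 'Accepted' example and fails for each 'Rejected' one.
fox: Accepted (length 3).
gem: Accepted (length 3).
anchor: Rejected (length 6).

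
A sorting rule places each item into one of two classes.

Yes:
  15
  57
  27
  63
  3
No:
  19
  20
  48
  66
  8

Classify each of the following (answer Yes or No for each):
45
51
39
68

Yes, Yes, Yes, No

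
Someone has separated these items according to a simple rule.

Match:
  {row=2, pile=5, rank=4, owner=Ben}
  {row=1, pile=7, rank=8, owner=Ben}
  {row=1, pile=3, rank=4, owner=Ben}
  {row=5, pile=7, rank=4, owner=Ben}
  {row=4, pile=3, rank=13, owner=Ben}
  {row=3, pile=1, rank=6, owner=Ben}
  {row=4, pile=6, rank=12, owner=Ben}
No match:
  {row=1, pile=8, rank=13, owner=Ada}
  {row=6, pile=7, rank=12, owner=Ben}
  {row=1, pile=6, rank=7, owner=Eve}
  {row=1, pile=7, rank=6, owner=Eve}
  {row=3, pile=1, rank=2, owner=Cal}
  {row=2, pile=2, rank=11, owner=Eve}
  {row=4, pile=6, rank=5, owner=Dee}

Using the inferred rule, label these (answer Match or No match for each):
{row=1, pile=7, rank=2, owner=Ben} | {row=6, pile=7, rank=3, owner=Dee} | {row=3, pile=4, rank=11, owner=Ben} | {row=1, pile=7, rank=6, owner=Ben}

Rule: owner is Ben AND row ≤ 5. This holds for each 'Match' example and fails for each 'No match' one.
Match: {row=1, pile=7, rank=2, owner=Ben}, since owner is Ben, row = 1. No match: {row=6, pile=7, rank=3, owner=Dee}, since owner is Dee, row = 6. Match: {row=3, pile=4, rank=11, owner=Ben}, since owner is Ben, row = 3. Match: {row=1, pile=7, rank=6, owner=Ben}, since owner is Ben, row = 1.

Match, No match, Match, Match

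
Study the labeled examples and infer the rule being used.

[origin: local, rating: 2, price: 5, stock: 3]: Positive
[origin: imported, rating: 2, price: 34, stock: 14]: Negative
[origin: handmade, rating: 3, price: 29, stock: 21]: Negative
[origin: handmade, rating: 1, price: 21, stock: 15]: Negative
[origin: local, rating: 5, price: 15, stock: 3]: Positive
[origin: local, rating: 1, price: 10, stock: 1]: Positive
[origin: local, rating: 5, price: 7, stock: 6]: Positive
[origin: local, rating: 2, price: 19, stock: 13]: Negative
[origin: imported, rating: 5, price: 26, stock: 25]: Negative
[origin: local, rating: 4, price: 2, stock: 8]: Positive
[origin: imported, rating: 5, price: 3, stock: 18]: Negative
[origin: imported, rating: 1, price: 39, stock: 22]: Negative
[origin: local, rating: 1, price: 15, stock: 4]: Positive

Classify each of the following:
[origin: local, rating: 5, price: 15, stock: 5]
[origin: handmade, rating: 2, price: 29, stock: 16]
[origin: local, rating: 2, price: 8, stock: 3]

The simplest hypothesis consistent with all the labels is: stock ≤ 8.
[origin: local, rating: 5, price: 15, stock: 5]: stock = 5 — has this property, so Positive.
[origin: handmade, rating: 2, price: 29, stock: 16]: stock = 16 — does not fit, so Negative.
[origin: local, rating: 2, price: 8, stock: 3]: stock = 3 — has this property, so Positive.

Positive, Negative, Positive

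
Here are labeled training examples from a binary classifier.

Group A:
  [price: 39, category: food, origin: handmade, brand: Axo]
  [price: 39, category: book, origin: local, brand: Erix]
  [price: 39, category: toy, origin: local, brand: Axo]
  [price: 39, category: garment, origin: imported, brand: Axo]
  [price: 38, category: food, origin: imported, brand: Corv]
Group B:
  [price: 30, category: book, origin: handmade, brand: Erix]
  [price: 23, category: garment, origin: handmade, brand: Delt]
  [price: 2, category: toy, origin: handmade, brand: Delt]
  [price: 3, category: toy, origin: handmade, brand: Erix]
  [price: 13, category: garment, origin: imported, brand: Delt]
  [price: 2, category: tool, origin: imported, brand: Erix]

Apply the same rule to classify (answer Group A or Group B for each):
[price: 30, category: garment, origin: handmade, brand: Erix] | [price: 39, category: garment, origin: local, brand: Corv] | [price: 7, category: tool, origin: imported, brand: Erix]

The simplest hypothesis consistent with all the labels is: price ≥ 38.

Group B, Group A, Group B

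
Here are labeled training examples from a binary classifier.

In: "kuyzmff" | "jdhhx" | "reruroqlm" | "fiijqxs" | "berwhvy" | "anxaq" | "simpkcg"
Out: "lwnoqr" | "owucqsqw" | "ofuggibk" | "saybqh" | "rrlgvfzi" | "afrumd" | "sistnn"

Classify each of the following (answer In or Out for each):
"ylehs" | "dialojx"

Every 'In' example satisfies: odd length. None of the 'Out' examples do.
"ylehs" — length 5, hence In.
"dialojx" — length 7, hence In.

In, In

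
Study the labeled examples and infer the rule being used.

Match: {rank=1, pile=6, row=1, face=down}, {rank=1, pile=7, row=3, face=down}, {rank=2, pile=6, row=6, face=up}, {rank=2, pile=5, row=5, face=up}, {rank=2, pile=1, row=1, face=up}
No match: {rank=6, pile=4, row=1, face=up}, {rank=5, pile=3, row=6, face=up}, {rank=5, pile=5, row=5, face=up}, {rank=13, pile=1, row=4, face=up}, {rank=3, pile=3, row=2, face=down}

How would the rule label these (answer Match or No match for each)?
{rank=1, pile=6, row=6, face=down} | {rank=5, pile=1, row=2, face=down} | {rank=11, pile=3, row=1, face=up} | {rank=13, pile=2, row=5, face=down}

Match, No match, No match, No match

The pattern is that an item is 'Match' exactly when: rank ≤ 2.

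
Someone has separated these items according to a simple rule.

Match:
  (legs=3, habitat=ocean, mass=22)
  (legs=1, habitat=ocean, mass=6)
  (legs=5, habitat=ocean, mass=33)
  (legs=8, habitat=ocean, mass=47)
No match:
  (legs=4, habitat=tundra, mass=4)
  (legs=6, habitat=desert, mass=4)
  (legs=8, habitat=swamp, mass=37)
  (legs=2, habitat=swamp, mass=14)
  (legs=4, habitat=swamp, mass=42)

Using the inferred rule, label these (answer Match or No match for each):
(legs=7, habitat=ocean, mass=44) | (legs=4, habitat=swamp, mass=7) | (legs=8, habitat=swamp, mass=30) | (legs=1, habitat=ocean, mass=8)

Match, No match, No match, Match

The classifier is using: habitat is ocean.
(legs=7, habitat=ocean, mass=44): habitat is ocean, qualifies → Match. (legs=4, habitat=swamp, mass=7): habitat is swamp, doesn't match → No match. (legs=8, habitat=swamp, mass=30): habitat is swamp, doesn't match → No match. (legs=1, habitat=ocean, mass=8): habitat is ocean, qualifies → Match.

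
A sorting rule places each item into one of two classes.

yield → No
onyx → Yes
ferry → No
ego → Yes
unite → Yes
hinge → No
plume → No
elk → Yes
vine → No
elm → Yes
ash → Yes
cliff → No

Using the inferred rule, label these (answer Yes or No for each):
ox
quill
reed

Yes, No, No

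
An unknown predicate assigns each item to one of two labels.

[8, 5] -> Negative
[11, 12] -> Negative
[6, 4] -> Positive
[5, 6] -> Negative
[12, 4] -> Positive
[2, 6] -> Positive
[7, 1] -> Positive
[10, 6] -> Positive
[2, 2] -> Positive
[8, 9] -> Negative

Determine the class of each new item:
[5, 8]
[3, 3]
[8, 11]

The common property of the 'Positive' items is: sum is even. No 'Negative' item has it.

Negative, Positive, Negative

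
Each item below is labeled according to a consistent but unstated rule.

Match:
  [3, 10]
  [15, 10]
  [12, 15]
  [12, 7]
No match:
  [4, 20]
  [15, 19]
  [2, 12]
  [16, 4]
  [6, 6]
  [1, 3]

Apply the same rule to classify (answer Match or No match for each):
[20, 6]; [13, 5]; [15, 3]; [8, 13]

No match, No match, No match, Match

Looking at the examples, the only property every 'Match' case has and every 'No match' case lacks is: sum is odd.
[20, 6]: 20+6 = 26, does not satisfy this → No match. [13, 5]: 13+5 = 18, does not satisfy this → No match. [15, 3]: 15+3 = 18, does not satisfy this → No match. [8, 13]: 8+13 = 21, matches → Match.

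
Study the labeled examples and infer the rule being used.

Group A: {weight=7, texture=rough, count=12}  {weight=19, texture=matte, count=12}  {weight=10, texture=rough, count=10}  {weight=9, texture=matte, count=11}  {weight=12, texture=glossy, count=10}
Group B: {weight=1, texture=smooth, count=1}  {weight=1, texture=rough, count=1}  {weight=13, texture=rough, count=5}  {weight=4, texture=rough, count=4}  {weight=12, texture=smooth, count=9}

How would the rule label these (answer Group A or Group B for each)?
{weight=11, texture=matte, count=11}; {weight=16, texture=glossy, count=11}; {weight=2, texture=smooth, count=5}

One predicate separates the groups cleanly: count ≥ 10.

Group A, Group A, Group B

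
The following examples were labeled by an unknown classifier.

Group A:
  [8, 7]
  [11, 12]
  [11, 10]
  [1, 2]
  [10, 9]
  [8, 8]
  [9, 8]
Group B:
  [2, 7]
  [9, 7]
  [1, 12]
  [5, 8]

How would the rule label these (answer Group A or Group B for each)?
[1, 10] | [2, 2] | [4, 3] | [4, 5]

Group B, Group A, Group A, Group A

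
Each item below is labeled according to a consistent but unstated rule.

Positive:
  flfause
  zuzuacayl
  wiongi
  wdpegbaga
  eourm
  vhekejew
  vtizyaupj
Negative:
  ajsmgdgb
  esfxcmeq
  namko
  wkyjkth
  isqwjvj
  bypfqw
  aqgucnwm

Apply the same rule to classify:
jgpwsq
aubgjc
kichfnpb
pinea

Negative, Negative, Negative, Positive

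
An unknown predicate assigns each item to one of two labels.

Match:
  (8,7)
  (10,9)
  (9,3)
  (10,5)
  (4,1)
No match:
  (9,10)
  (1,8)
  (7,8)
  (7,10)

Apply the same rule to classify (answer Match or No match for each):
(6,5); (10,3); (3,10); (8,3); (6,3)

The common property of the 'Match' items is: second is odd. No 'No match' item has it.
(6,5): second 5, qualifies → Match.
(10,3): second 3, qualifies → Match.
(3,10): second 10, fails the rule → No match.
(8,3): second 3, qualifies → Match.
(6,3): second 3, qualifies → Match.

Match, Match, No match, Match, Match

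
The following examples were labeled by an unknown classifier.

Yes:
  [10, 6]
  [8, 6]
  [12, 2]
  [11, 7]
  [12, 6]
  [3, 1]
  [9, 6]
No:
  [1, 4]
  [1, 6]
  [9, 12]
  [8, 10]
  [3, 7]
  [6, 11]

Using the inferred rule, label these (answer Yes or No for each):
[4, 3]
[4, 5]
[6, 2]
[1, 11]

Yes, No, Yes, No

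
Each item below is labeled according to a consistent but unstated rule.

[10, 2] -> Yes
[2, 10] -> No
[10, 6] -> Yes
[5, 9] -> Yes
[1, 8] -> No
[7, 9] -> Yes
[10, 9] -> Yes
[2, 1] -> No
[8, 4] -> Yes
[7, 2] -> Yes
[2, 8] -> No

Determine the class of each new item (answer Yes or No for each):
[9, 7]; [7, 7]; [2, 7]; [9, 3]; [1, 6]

Every 'Yes' example satisfies: first ≥ 4. None of the 'No' examples do.
[9, 7]: first 9, passes → Yes.
[7, 7]: first 7, passes → Yes.
[2, 7]: first 2, doesn't qualify → No.
[9, 3]: first 9, passes → Yes.
[1, 6]: first 1, doesn't qualify → No.

Yes, Yes, No, Yes, No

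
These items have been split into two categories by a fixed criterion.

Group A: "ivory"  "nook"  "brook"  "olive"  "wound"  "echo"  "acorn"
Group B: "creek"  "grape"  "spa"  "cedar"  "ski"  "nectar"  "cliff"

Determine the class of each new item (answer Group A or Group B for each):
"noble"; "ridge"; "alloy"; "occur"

Group A, Group B, Group A, Group A

Checking candidate rules against both groups, what survives is: contains 'o'.
"noble": Group A (has 'o'). "ridge": Group B (no 'o'). "alloy": Group A (has 'o'). "occur": Group A (has 'o').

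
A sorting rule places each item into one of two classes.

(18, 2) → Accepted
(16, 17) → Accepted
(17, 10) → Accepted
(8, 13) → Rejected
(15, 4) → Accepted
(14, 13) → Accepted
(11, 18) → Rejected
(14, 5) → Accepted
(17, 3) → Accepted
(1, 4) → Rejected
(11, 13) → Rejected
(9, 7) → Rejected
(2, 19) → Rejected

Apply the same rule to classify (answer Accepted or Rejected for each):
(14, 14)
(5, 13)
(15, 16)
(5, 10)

Accepted, Rejected, Accepted, Rejected

All 'Accepted' examples share one property — first ≥ 13 — and every 'Rejected' example lacks it.
(14, 14) → first 14 → Accepted.
(5, 13) → first 5 → Rejected.
(15, 16) → first 15 → Accepted.
(5, 10) → first 5 → Rejected.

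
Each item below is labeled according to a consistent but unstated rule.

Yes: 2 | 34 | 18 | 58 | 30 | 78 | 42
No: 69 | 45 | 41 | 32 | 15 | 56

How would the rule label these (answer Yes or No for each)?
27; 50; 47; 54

A rule that fits every label: ≡ 2 (mod 4) — true of each 'Yes' example, false of each 'No' one.

No, Yes, No, Yes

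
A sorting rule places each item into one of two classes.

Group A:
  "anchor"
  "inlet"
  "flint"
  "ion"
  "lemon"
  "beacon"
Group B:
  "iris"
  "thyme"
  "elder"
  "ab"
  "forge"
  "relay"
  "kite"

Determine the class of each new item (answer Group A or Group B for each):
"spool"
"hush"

Group B, Group B

Every 'Group A' example satisfies: contains 'n'. None of the 'Group B' examples do.
"spool" — no 'n', hence Group B.
"hush" — no 'n', hence Group B.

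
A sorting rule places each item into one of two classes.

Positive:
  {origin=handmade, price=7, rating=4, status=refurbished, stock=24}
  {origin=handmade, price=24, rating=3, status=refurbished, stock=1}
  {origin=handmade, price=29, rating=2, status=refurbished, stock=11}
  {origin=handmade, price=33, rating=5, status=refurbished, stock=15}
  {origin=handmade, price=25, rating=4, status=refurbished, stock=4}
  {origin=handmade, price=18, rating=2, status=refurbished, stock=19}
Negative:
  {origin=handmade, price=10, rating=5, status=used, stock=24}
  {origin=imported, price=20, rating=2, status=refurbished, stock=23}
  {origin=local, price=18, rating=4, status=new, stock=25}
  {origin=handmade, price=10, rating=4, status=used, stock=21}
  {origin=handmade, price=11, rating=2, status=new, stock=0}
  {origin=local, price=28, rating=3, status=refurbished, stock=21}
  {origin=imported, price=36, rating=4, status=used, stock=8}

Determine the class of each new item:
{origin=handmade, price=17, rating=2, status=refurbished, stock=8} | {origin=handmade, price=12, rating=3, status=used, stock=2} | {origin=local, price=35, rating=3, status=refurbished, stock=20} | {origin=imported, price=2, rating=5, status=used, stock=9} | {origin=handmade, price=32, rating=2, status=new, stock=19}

The rule appears to be: origin is handmade AND status is refurbished.
{origin=handmade, price=17, rating=2, status=refurbished, stock=8} → origin is handmade, status is refurbished → Positive. {origin=handmade, price=12, rating=3, status=used, stock=2} → origin is handmade, status is used → Negative. {origin=local, price=35, rating=3, status=refurbished, stock=20} → origin is local, status is refurbished → Negative. {origin=imported, price=2, rating=5, status=used, stock=9} → origin is imported, status is used → Negative. {origin=handmade, price=32, rating=2, status=new, stock=19} → origin is handmade, status is new → Negative.

Positive, Negative, Negative, Negative, Negative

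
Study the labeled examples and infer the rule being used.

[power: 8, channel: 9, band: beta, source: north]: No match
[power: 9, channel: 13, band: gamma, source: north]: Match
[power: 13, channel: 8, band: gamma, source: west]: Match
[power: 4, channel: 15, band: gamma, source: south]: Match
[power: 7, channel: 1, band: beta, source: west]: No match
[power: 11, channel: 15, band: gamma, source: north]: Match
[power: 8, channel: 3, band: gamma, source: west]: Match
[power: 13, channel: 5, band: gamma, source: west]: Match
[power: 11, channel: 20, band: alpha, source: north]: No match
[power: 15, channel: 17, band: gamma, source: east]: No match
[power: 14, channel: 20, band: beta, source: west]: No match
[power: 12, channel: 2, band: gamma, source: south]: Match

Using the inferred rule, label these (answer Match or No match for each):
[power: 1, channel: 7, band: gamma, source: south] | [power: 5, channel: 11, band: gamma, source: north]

The rule appears to be: band is gamma AND power ≤ 13.
Match: [power: 1, channel: 7, band: gamma, source: south], since band is gamma, power = 1. Match: [power: 5, channel: 11, band: gamma, source: north], since band is gamma, power = 5.

Match, Match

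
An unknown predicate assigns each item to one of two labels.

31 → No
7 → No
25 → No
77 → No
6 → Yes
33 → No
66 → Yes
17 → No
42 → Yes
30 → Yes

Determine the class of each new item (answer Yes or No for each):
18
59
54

The classifier is using: even.
18 — 18 is even, hence Yes.
59 — 59 is odd, hence No.
54 — 54 is even, hence Yes.

Yes, No, Yes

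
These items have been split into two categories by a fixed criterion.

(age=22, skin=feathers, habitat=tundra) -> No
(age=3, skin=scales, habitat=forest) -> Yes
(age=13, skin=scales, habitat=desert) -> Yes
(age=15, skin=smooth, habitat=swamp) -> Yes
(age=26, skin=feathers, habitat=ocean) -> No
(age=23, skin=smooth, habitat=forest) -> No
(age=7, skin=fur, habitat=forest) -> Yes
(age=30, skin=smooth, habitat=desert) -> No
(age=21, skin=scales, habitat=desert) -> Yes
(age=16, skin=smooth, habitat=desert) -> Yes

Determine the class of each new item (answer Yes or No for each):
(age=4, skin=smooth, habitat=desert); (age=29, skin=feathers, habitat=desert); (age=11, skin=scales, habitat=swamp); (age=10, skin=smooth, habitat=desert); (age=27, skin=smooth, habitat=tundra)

Yes, No, Yes, Yes, No

The rule appears to be: age ≤ 21.
(age=4, skin=smooth, habitat=desert): age = 4, qualifies → Yes. (age=29, skin=feathers, habitat=desert): age = 29, fails the rule → No. (age=11, skin=scales, habitat=swamp): age = 11, qualifies → Yes. (age=10, skin=smooth, habitat=desert): age = 10, qualifies → Yes. (age=27, skin=smooth, habitat=tundra): age = 27, fails the rule → No.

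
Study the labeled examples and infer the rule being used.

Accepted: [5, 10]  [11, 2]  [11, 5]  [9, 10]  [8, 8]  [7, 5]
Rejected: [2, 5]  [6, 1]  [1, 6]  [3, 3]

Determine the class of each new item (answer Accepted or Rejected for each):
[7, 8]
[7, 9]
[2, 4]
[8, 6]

Accepted, Accepted, Rejected, Accepted

'Accepted' ⟺ sum ≥ 12.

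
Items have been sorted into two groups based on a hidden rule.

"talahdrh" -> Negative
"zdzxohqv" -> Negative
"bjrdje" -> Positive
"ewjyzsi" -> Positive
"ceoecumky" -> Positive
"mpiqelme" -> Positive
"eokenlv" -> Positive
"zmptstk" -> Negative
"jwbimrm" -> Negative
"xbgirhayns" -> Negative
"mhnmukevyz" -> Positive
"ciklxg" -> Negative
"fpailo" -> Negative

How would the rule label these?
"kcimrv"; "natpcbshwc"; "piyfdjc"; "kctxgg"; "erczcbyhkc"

The simplest hypothesis consistent with all the labels is: contains 'e'.

Negative, Negative, Negative, Negative, Positive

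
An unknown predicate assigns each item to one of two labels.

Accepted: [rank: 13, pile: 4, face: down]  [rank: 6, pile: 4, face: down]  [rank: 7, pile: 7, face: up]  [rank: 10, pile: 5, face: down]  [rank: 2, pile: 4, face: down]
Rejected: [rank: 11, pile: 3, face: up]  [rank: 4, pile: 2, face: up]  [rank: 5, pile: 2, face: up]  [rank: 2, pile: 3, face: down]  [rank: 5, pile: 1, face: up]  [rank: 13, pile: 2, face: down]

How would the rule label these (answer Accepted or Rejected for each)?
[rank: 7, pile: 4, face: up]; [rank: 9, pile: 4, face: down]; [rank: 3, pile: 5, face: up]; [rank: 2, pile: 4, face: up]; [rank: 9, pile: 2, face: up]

The rule appears to be: pile ≥ 4.

Accepted, Accepted, Accepted, Accepted, Rejected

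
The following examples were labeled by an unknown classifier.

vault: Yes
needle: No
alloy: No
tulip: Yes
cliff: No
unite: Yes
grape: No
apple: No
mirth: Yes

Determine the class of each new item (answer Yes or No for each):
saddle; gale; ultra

Comparing the two groups points to one rule — contains 't'.
saddle: no 't' — doesn't match, so No. gale: no 't' — doesn't match, so No. ultra: has 't' — checks out, so Yes.

No, No, Yes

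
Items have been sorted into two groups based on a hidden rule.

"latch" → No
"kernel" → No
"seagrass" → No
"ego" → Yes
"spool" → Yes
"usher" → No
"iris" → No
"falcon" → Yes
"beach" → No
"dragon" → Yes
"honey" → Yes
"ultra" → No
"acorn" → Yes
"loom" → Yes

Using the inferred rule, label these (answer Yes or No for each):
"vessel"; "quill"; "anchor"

All 'Yes' examples share one property — contains 'o' — and every 'No' example lacks it.
"vessel": No (no 'o'). "quill": No (no 'o'). "anchor": Yes (has 'o').

No, No, Yes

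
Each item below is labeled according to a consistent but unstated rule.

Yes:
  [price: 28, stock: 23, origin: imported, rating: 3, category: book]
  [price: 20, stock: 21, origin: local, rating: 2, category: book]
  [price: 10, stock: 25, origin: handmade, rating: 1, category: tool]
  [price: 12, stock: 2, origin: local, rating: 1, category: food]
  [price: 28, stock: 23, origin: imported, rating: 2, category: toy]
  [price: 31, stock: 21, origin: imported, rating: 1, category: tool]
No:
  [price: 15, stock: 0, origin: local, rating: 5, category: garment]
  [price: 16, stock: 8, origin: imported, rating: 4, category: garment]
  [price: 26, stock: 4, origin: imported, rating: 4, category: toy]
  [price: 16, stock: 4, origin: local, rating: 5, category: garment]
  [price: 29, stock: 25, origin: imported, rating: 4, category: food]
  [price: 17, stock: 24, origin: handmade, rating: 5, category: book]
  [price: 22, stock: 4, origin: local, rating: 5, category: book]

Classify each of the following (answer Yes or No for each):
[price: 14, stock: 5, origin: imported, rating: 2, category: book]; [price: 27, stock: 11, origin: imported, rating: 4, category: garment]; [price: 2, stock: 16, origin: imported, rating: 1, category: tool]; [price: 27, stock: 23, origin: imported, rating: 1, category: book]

Yes, No, Yes, Yes

One predicate separates the groups cleanly: rating ≤ 3.
[price: 14, stock: 5, origin: imported, rating: 2, category: book]: Yes (rating = 2). [price: 27, stock: 11, origin: imported, rating: 4, category: garment]: No (rating = 4). [price: 2, stock: 16, origin: imported, rating: 1, category: tool]: Yes (rating = 1). [price: 27, stock: 23, origin: imported, rating: 1, category: book]: Yes (rating = 1).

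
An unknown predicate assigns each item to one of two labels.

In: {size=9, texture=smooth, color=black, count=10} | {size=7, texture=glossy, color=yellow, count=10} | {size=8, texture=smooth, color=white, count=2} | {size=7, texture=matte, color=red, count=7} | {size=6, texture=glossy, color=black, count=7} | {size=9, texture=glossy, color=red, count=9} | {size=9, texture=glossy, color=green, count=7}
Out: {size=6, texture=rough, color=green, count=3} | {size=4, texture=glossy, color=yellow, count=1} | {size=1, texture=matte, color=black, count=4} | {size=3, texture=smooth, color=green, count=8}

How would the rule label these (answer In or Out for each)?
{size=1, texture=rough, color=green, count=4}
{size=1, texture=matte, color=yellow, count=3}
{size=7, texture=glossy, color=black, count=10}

Out, Out, In

The pattern is that an item is 'In' exactly when: count = 7 OR size ≥ 7.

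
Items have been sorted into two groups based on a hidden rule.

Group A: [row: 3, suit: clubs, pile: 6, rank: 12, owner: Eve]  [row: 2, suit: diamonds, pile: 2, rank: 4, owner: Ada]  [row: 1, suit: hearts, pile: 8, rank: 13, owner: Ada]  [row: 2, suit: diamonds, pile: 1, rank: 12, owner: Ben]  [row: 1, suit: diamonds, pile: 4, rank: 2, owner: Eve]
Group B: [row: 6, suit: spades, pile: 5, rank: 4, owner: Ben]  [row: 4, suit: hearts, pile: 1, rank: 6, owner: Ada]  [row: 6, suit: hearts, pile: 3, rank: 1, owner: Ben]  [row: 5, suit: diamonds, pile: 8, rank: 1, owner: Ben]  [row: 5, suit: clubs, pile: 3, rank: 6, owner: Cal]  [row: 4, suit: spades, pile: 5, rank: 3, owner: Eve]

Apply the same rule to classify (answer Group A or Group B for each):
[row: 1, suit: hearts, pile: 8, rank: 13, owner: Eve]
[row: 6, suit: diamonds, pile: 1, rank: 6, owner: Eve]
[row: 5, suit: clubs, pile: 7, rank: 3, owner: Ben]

Group A, Group B, Group B

Every 'Group A' example satisfies: row ≤ 3. None of the 'Group B' examples do.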